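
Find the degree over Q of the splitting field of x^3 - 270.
[K : Q] = 6

The roots of x^3 - 270 are ∛270, ω∛270, ω^2∛270 where ω = e^(2πi/3) is a primitive cube root of unity, so K = Q(∛270, ω). Now [Q(∛270):Q] = 3 (since 270 is not a perfect cube, x^3 - 270 is irreducible) and [Q(ω):Q] = 2. Both 2 and 3 divide [K:Q], and [K:Q] ≤ 3·2 = 6, so [K:Q] = 6. (Equivalently: Q(∛270) ⊂ R but ω ∉ R, so [K : Q(∛270)] = 2.)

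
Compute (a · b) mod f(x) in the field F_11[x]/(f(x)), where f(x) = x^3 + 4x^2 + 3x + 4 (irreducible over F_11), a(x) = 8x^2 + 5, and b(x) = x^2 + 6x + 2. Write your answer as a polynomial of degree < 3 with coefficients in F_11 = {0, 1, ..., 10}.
a · b ≡ 10x^2 + 5x + 1 (mod f(x))

Multiply in F_11[x]: a(x)·b(x) = (8x^2 + 5)·(x^2 + 6x + 2) = 8x^4 + 4x^3 + 10x^2 + 8x + 10. This has degree ≥ 3, so divide by f(x) over F_11: 8x^4 + 4x^3 + 10x^2 + 8x + 10 = (8x + 5)·(x^3 + 4x^2 + 3x + 4) + (10x^2 + 5x + 1). Hence a·b ≡ 10x^2 + 5x + 1 (mod f). (F_11[x]/(f) is a field with 11^3 = 1331 elements since f is irreducible of degree 3.)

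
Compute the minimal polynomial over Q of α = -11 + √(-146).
m_α(x) = x^2 + 22x + 267

From α + 11 = √(-146), squaring gives (α + 11)^2 = -146, i.e. α^2 + 22α + 121 = -146, so α^2 + 22α + 267 = 0. The discriminant of x^2 + 22x + 267 is (22)^2 - 4·(267) = 484 - 1068 = -584, and 4·(-146) is not a perfect square in Q since -146 is squarefree and ≠ 1. Hence x^2 + 22x + 267 is irreducible over Q and is the minimal polynomial of α.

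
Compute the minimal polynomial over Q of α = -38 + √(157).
m_α(x) = x^2 + 76x + 1287

From α + 38 = √(157), squaring gives (α + 38)^2 = 157, i.e. α^2 + 76α + 1444 = 157, so α^2 + 76α + 1287 = 0. The discriminant of x^2 + 76x + 1287 is (76)^2 - 4·(1287) = 5776 - 5148 = 628, and 4·(157) is not a perfect square in Q since 157 is squarefree and ≠ 1. Hence x^2 + 76x + 1287 is irreducible over Q and is the minimal polynomial of α.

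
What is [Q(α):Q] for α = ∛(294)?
[Q(α):Q] = 3

The minimal polynomial of α is x^3 - 294, irreducible over Q since 294 is not a perfect cube (so x^3 - 294 has no rational root). Hence [Q(α):Q] = deg(m_α) = 3.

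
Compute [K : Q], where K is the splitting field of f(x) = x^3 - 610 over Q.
[K : Q] = 6

The roots of x^3 - 610 are ∛610, ω∛610, ω^2∛610 where ω = e^(2πi/3) is a primitive cube root of unity, so K = Q(∛610, ω). Now [Q(∛610):Q] = 3 (since 610 is not a perfect cube, x^3 - 610 is irreducible) and [Q(ω):Q] = 2. Both 2 and 3 divide [K:Q], and [K:Q] ≤ 3·2 = 6, so [K:Q] = 6. (Equivalently: Q(∛610) ⊂ R but ω ∉ R, so [K : Q(∛610)] = 2.)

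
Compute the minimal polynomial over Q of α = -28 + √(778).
m_α(x) = x^2 + 56x + 6

From α + 28 = √(778), squaring gives (α + 28)^2 = 778, i.e. α^2 + 56α + 784 = 778, so α^2 + 56α + 6 = 0. The discriminant of x^2 + 56x + 6 is (56)^2 - 4·(6) = 3136 - 24 = 3112, and 4·(778) is not a perfect square in Q since 778 is squarefree and ≠ 1. Hence x^2 + 56x + 6 is irreducible over Q and is the minimal polynomial of α.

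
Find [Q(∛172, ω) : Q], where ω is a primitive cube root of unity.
[Q(∛172, ω) : Q] = 6

[Q(∛172):Q] = 3 (min poly x^3 - 172, irreducible since 172 is not a perfect cube). [Q(ω):Q] = 2 (min poly x^2 + x + 1). Since Q(∛172) ⊂ R and ω ∉ R, we have ω ∉ Q(∛172), so x^2 + x + 1 remains irreducible over Q(∛172) and [Q(∛172, ω) : Q(∛172)] = 2. By the tower law, [Q(∛172, ω) : Q] = 3 · 2 = 6. (In fact Q(∛172, ω) is the splitting field of x^3 - 172 over Q.)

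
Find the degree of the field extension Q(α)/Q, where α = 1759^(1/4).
[Q(α):Q] = 4

α is a root of x^4 - 1759. By Eisenstein's criterion at the prime p = 1759 (which divides the constant term 1759 but p^2 = 3094081 does not, since 1759 is squarefree), x^4 - 1759 is irreducible over Q. Hence [Q(α):Q] = 4.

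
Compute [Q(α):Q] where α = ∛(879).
[Q(α):Q] = 3

The minimal polynomial of α is x^3 - 879, irreducible over Q since 879 is not a perfect cube (so x^3 - 879 has no rational root). Hence [Q(α):Q] = deg(m_α) = 3.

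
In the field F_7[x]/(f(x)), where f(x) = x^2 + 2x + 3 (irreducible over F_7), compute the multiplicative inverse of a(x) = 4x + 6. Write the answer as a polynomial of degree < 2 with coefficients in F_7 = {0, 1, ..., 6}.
a(x)^(-1) ≡ 3x + 5 (mod f(x))

Since f is irreducible over F_7, F_7[x]/(f) is a field and a(x) ≠ 0 has an inverse. Apply the extended Euclidean algorithm to f(x) and a(x) in F_7[x]: f(x) = (2x + 1)·a(x) + (4). The last nonzero remainder is the constant 4 = gcd(f, a) in F_7. Back-substituting through the division chain expresses 4 = s(x)·a(x) + t(x)·f(x) with s(x) ≡ 5x + 6 (mod f), so (5x + 6)·a(x) ≡ 4 (mod f). Multiplying by 4^(-1) ≡ 2 in F_7 gives a(x)^(-1) ≡ 2·(5x + 6) ≡ 3x + 5 (mod f). Check: (4x + 6)·(3x + 5) = 5x^2 + 3x + 2 ≡ 1 (mod x^2 + 2x + 3).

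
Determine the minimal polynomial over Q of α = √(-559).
m_α(x) = x^2 + 559

α satisfies α^2 + 559 = 0, so x^2 + 559 annihilates α. Since d = -559 is squarefree and ≠ 1, it is not a perfect square in Q, so x^2 + 559 has no rational root and is therefore irreducible over Q (a degree-2 polynomial over a field is irreducible iff it has no root). Hence m_α(x) = x^2 + 559.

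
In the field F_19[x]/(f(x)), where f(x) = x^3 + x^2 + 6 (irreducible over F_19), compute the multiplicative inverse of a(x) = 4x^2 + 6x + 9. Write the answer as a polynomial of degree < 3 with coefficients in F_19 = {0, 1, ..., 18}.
a(x)^(-1) ≡ 14x^2 + 14x + 16 (mod f(x))

Since f is irreducible over F_19, F_19[x]/(f) is a field and a(x) ≠ 0 has an inverse. Apply the extended Euclidean algorithm to f(x) and a(x) in F_19[x]: f(x) = (5x + 7)·a(x) + (8x);  a(x) = (10x + 15)·(8x) + (9). The last nonzero remainder is the constant 9 = gcd(f, a) in F_19. Back-substituting through the division chain expresses 9 = s(x)·a(x) + t(x)·f(x) with s(x) ≡ 12x^2 + 12x + 11 (mod f), so (12x^2 + 12x + 11)·a(x) ≡ 9 (mod f). Multiplying by 9^(-1) ≡ 17 in F_19 gives a(x)^(-1) ≡ 17·(12x^2 + 12x + 11) ≡ 14x^2 + 14x + 16 (mod f). Check: (4x^2 + 6x + 9)·(14x^2 + 14x + 16) = 18x^4 + 7x^3 + 8x^2 + 13x + 11 ≡ 1 (mod x^3 + x^2 + 6).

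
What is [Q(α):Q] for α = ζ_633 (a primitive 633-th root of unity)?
[Q(α):Q] = 420

The minimal polynomial of ζ_633 over Q is the 633-th cyclotomic polynomial Φ_633(x), which is irreducible over Q and has degree φ(633) = 420. Hence [Q(α):Q] = φ(633) = 420.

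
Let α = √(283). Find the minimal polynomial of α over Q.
m_α(x) = x^2 - 283

α satisfies α^2 - 283 = 0, so x^2 - 283 annihilates α. Since d = 283 is squarefree and ≠ 1, it is not a perfect square in Q, so x^2 - 283 has no rational root and is therefore irreducible over Q (a degree-2 polynomial over a field is irreducible iff it has no root). Hence m_α(x) = x^2 - 283.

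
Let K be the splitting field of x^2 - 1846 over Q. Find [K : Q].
[K : Q] = 2

f(x) = x^2 - 1846 factors as (x - √1846)(x + √1846). The splitting field is K = Q(√1846). Since 1846 is squarefree and > 1, it is not a perfect square, so x^2 - 1846 is irreducible over Q and [Q(√1846) : Q] = 2. Hence [K : Q] = 2.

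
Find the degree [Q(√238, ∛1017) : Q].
[Q(√238, ∛1017) : Q] = 6

Let L = Q(√238, ∛1017). Since Q(√238) ⊂ L and [Q(√238):Q] = 2, the tower law gives 2 | [L:Q]. Likewise Q(∛1017) ⊂ L with [Q(∛1017):Q] = 3 (because 1017 is not a perfect cube), so 3 | [L:Q]. As gcd(2,3) = 1, [L:Q] is divisible by 6. Conversely L is generated over Q by √238 and ∛1017, so [L:Q] ≤ 2·3 = 6. Therefore [Q(√238, ∛1017) : Q] = 6.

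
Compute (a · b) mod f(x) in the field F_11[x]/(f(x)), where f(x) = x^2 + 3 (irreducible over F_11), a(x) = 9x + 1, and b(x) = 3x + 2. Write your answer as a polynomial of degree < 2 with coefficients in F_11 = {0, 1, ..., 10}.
a · b ≡ 10x + 9 (mod f(x))

Multiply in F_11[x]: a(x)·b(x) = (9x + 1)·(3x + 2) = 5x^2 + 10x + 2. This has degree ≥ 2, so divide by f(x) over F_11: 5x^2 + 10x + 2 = (5)·(x^2 + 3) + (10x + 9). Hence a·b ≡ 10x + 9 (mod f). (F_11[x]/(f) is a field with 11^2 = 121 elements since f is irreducible of degree 2.)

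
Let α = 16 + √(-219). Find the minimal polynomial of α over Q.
m_α(x) = x^2 - 32x + 475

From α - 16 = √(-219), squaring gives (α - 16)^2 = -219, i.e. α^2 - 32α + 256 = -219, so α^2 - 32α + 475 = 0. The discriminant of x^2 - 32x + 475 is (-32)^2 - 4·(475) = 1024 - 1900 = -876, and 4·(-219) is not a perfect square in Q since -219 is squarefree and ≠ 1. Hence x^2 - 32x + 475 is irreducible over Q and is the minimal polynomial of α.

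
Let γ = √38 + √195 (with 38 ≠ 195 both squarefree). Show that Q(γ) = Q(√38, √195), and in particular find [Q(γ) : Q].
[Q(γ) : Q] = 4 (equivalently, Q(γ) = Q(√38, √195))

Obviously Q(γ) ⊆ Q(√38, √195), and [Q(√38, √195):Q] = 4 (since 38, 195 are distinct squarefree integers > 1 with 7410 not a perfect square). To show equality we compute the minimal polynomial of γ. From γ = √38 + √195: γ^2 = 38 + 2√(7410) + 195 = 233 + 2√(7410), so γ^2 - 233 = 2√(7410); squaring, (γ^2 - 233)^2 = 4·7410, i.e. γ^4 - 466γ^2 + 54289 - 29640 = 0, i.e. γ^4 - 466γ^2 + 24649 = 0. So γ is a root of x^4 - 466x^2 + 24649. This polynomial is irreducible over Q: it has no rational root (each ±√38 ± √195 is irrational), and any factorization into two quadratics over Q would force √(7410) ∈ Q (pairing opposite roots) or √38, √195 ∈ Q (other pairings), all impossible. Hence [Q(γ):Q] = 4 = [Q(√38, √195):Q], so Q(γ) = Q(√38, √195).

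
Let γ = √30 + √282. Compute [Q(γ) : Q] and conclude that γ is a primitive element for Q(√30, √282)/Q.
[Q(γ) : Q] = 4 (equivalently, Q(γ) = Q(√30, √282))

Obviously Q(γ) ⊆ Q(√30, √282), and [Q(√30, √282):Q] = 4 (since 30, 282 are distinct squarefree integers > 1 with 8460 not a perfect square). To show equality we compute the minimal polynomial of γ. From γ = √30 + √282: γ^2 = 30 + 2√(8460) + 282 = 312 + 2√(8460), so γ^2 - 312 = 2√(8460); squaring, (γ^2 - 312)^2 = 4·8460, i.e. γ^4 - 624γ^2 + 97344 - 33840 = 0, i.e. γ^4 - 624γ^2 + 63504 = 0. So γ is a root of x^4 - 624x^2 + 63504. This polynomial is irreducible over Q: it has no rational root (each ±√30 ± √282 is irrational), and any factorization into two quadratics over Q would force √(8460) ∈ Q (pairing opposite roots) or √30, √282 ∈ Q (other pairings), all impossible. Hence [Q(γ):Q] = 4 = [Q(√30, √282):Q], so Q(γ) = Q(√30, √282).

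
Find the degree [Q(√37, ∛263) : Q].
[Q(√37, ∛263) : Q] = 6

Let L = Q(√37, ∛263). Since Q(√37) ⊂ L and [Q(√37):Q] = 2, the tower law gives 2 | [L:Q]. Likewise Q(∛263) ⊂ L with [Q(∛263):Q] = 3 (because 263 is not a perfect cube), so 3 | [L:Q]. As gcd(2,3) = 1, [L:Q] is divisible by 6. Conversely L is generated over Q by √37 and ∛263, so [L:Q] ≤ 2·3 = 6. Therefore [Q(√37, ∛263) : Q] = 6.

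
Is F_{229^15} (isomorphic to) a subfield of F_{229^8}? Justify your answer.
No: F_{229^15} is not a subfield of F_{229^8}

F_{p^m} embeds in F_{p^n} iff m | n. Here 15 ∤ 8 (since 8 = 0·15 + 8 with remainder 8 ≠ 0), so F_{229^15} is not a subfield of F_{229^8}. Equivalently: if it were, the tower law would give 15 = [F_{229^15}:F_229] dividing [F_{229^8}:F_229] = 8, contradiction.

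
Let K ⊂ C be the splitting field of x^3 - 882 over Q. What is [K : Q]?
[K : Q] = 6

The roots of x^3 - 882 are ∛882, ω∛882, ω^2∛882 where ω = e^(2πi/3) is a primitive cube root of unity, so K = Q(∛882, ω). Now [Q(∛882):Q] = 3 (since 882 is not a perfect cube, x^3 - 882 is irreducible) and [Q(ω):Q] = 2. Both 2 and 3 divide [K:Q], and [K:Q] ≤ 3·2 = 6, so [K:Q] = 6. (Equivalently: Q(∛882) ⊂ R but ω ∉ R, so [K : Q(∛882)] = 2.)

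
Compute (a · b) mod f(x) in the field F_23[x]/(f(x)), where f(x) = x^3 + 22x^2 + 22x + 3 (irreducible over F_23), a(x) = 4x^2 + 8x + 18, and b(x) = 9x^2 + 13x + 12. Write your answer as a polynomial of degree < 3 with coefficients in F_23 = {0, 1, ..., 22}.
a · b ≡ 4x^2 + 14x + 12 (mod f(x))

Multiply in F_23[x]: a(x)·b(x) = (4x^2 + 8x + 18)·(9x^2 + 13x + 12) = 13x^4 + 9x^3 + 15x^2 + 8x + 9. This has degree ≥ 3, so divide by f(x) over F_23: 13x^4 + 9x^3 + 15x^2 + 8x + 9 = (13x + 22)·(x^3 + 22x^2 + 22x + 3) + (4x^2 + 14x + 12). Hence a·b ≡ 4x^2 + 14x + 12 (mod f). (F_23[x]/(f) is a field with 23^3 = 12167 elements since f is irreducible of degree 3.)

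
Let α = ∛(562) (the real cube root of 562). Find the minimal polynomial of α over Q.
m_α(x) = x^3 - 562

α satisfies α^3 = 562, so x^3 - 562 annihilates α. By the rational root test, a rational root p/q (in lowest terms) of x^3 - 562 would satisfy p^3 = 562 q^3, forcing q = 1 and p^3 = 562; but 562 is not a perfect cube, contradiction. A monic cubic over Q with no rational root is irreducible (any nontrivial factorization would include a linear factor). Hence x^3 - 562 is the minimal polynomial of α, and in particular [Q(α):Q] = 3.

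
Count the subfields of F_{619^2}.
F_{619^2} has 2 subfields

The subfields of F_{p^n} are exactly the fields F_{p^d} for d | n (each is the fixed field of the unique index-d subgroup of Gal(F_{p^n}/F_p) ≅ Z/nZ). The divisors of n = 2 are {1, 2}, giving 2 subfields: F_{619^1}, F_{619^2}.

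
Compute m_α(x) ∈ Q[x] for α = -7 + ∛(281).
m_α(x) = x^3 + 21x^2 + 147x + 62

Set β = α + 7 = ∛(281), so β^3 = 281. Then (α + 7)^3 - 281 = 0, i.e. α is a root of g(x) = (x + 7)^3 - 281 = x^3 + 21x^2 + 147x + 62. Since g(x) = h(x + 7) where h(x) = x^3 - 281, and h is irreducible over Q (because 281 is not a perfect cube, so h has no rational root, and a monic cubic with no rational root is irreducible), g is also irreducible (irreducibility is preserved under the substitution x → x + 7). Hence m_α(x) = x^3 + 21x^2 + 147x + 62.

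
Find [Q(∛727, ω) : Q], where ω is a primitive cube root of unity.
[Q(∛727, ω) : Q] = 6

[Q(∛727):Q] = 3 (min poly x^3 - 727, irreducible since 727 is not a perfect cube). [Q(ω):Q] = 2 (min poly x^2 + x + 1). Since Q(∛727) ⊂ R and ω ∉ R, we have ω ∉ Q(∛727), so x^2 + x + 1 remains irreducible over Q(∛727) and [Q(∛727, ω) : Q(∛727)] = 2. By the tower law, [Q(∛727, ω) : Q] = 3 · 2 = 6. (In fact Q(∛727, ω) is the splitting field of x^3 - 727 over Q.)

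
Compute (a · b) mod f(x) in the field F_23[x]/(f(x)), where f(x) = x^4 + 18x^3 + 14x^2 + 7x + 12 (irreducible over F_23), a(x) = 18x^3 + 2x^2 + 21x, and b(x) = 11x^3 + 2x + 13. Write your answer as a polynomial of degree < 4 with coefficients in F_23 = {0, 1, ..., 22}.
a · b ≡ 12x^3 + 10x^2 + 6x + 22 (mod f(x))

Multiply in F_23[x]: a(x)·b(x) = (18x^3 + 2x^2 + 21x)·(11x^3 + 2x + 13) = 14x^6 + 22x^5 + 14x^4 + 8x^3 + 22x^2 + 20x. This has degree ≥ 4, so divide by f(x) over F_23: 14x^6 + 22x^5 + 14x^4 + 8x^3 + 22x^2 + 20x = (14x^2 + 2)·(x^4 + 18x^3 + 14x^2 + 7x + 12) + (12x^3 + 10x^2 + 6x + 22). Hence a·b ≡ 12x^3 + 10x^2 + 6x + 22 (mod f). (F_23[x]/(f) is a field with 23^4 = 279841 elements since f is irreducible of degree 4.)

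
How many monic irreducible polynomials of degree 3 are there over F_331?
There are 12088120 monic irreducible polynomials of degree 3 over F_331

Each element of F_{331^3} that lies in no proper subfield is a root of exactly one monic irreducible of degree 3 over F_331, and each such polynomial has 3 distinct roots in F_{331^3}. By Möbius inversion the count is N_331(3) = (1/3) Σ_{d|3} μ(3/d) · 331^d = (1/3)(μ(3)·331^1 + μ(1)·331^3) = 36264360/3 = 12088120.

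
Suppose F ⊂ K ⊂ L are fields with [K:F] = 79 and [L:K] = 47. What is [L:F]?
[L:F] = 3713

The tower law says that for any tower of field extensions F ⊂ K ⊂ L with finite degrees, [L:F] = [L:K] · [K:F]. Here this gives [L:F] = 47 · 79 = 3713.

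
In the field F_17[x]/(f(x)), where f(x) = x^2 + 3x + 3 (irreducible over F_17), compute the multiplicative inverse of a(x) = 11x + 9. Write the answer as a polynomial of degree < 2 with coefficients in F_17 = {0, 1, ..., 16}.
a(x)^(-1) ≡ 16x + 4 (mod f(x))

Since f is irreducible over F_17, F_17[x]/(f) is a field and a(x) ≠ 0 has an inverse. Apply the extended Euclidean algorithm to f(x) and a(x) in F_17[x]: f(x) = (14x + 12)·a(x) + (14). The last nonzero remainder is the constant 14 = gcd(f, a) in F_17. Back-substituting through the division chain expresses 14 = s(x)·a(x) + t(x)·f(x) with s(x) ≡ 3x + 5 (mod f), so (3x + 5)·a(x) ≡ 14 (mod f). Multiplying by 14^(-1) ≡ 11 in F_17 gives a(x)^(-1) ≡ 11·(3x + 5) ≡ 16x + 4 (mod f). Check: (11x + 9)·(16x + 4) = 6x^2 + x + 2 ≡ 1 (mod x^2 + 3x + 3).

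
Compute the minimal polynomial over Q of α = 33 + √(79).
m_α(x) = x^2 - 66x + 1010

From α - 33 = √(79), squaring gives (α - 33)^2 = 79, i.e. α^2 - 66α + 1089 = 79, so α^2 - 66α + 1010 = 0. The discriminant of x^2 - 66x + 1010 is (-66)^2 - 4·(1010) = 4356 - 4040 = 316, and 4·(79) is not a perfect square in Q since 79 is squarefree and ≠ 1. Hence x^2 - 66x + 1010 is irreducible over Q and is the minimal polynomial of α.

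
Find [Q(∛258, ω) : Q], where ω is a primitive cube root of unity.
[Q(∛258, ω) : Q] = 6

[Q(∛258):Q] = 3 (min poly x^3 - 258, irreducible since 258 is not a perfect cube). [Q(ω):Q] = 2 (min poly x^2 + x + 1). Since Q(∛258) ⊂ R and ω ∉ R, we have ω ∉ Q(∛258), so x^2 + x + 1 remains irreducible over Q(∛258) and [Q(∛258, ω) : Q(∛258)] = 2. By the tower law, [Q(∛258, ω) : Q] = 3 · 2 = 6. (In fact Q(∛258, ω) is the splitting field of x^3 - 258 over Q.)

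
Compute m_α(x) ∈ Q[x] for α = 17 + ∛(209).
m_α(x) = x^3 - 51x^2 + 867x - 5122

Set β = α - 17 = ∛(209), so β^3 = 209. Then (α - 17)^3 - 209 = 0, i.e. α is a root of g(x) = (x - 17)^3 - 209 = x^3 - 51x^2 + 867x - 5122. Since g(x) = h(x - 17) where h(x) = x^3 - 209, and h is irreducible over Q (because 209 is not a perfect cube, so h has no rational root, and a monic cubic with no rational root is irreducible), g is also irreducible (irreducibility is preserved under the substitution x → x - 17). Hence m_α(x) = x^3 - 51x^2 + 867x - 5122.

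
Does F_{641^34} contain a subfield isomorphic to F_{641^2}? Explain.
Yes: F_{641^2} is a subfield of F_{641^34}

F_{p^m} embeds in F_{p^n} iff m | n (since F_{p^n} is the splitting field of x^(p^n) - x, and F_{p^m} ⊂ F_{p^n} forces p^n to be a power of p^m, i.e. m | n; conversely if m | n then every root of x^(p^m) - x is a root of x^(p^n) - x). Here 2 | 34 (since 34 = 17·2), so F_{641^2} is a subfield of F_{641^34}, and [F_{641^34} : F_{641^2}] = 34/2 = 17.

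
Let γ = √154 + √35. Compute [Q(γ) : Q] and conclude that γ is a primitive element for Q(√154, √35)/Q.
[Q(γ) : Q] = 4 (equivalently, Q(γ) = Q(√154, √35))

Obviously Q(γ) ⊆ Q(√154, √35), and [Q(√154, √35):Q] = 4 (since 154, 35 are distinct squarefree integers > 1 with 5390 not a perfect square). To show equality we compute the minimal polynomial of γ. From γ = √154 + √35: γ^2 = 154 + 2√(5390) + 35 = 189 + 2√(5390), so γ^2 - 189 = 2√(5390); squaring, (γ^2 - 189)^2 = 4·5390, i.e. γ^4 - 378γ^2 + 35721 - 21560 = 0, i.e. γ^4 - 378γ^2 + 14161 = 0. So γ is a root of x^4 - 378x^2 + 14161. This polynomial is irreducible over Q: it has no rational root (each ±√154 ± √35 is irrational), and any factorization into two quadratics over Q would force √(5390) ∈ Q (pairing opposite roots) or √154, √35 ∈ Q (other pairings), all impossible. Hence [Q(γ):Q] = 4 = [Q(√154, √35):Q], so Q(γ) = Q(√154, √35).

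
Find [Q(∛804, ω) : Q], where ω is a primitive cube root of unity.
[Q(∛804, ω) : Q] = 6

[Q(∛804):Q] = 3 (min poly x^3 - 804, irreducible since 804 is not a perfect cube). [Q(ω):Q] = 2 (min poly x^2 + x + 1). Since Q(∛804) ⊂ R and ω ∉ R, we have ω ∉ Q(∛804), so x^2 + x + 1 remains irreducible over Q(∛804) and [Q(∛804, ω) : Q(∛804)] = 2. By the tower law, [Q(∛804, ω) : Q] = 3 · 2 = 6. (In fact Q(∛804, ω) is the splitting field of x^3 - 804 over Q.)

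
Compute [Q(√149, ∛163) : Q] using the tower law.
[Q(√149, ∛163) : Q] = 6

Let L = Q(√149, ∛163). Since Q(√149) ⊂ L and [Q(√149):Q] = 2, the tower law gives 2 | [L:Q]. Likewise Q(∛163) ⊂ L with [Q(∛163):Q] = 3 (because 163 is not a perfect cube), so 3 | [L:Q]. As gcd(2,3) = 1, [L:Q] is divisible by 6. Conversely L is generated over Q by √149 and ∛163, so [L:Q] ≤ 2·3 = 6. Therefore [Q(√149, ∛163) : Q] = 6.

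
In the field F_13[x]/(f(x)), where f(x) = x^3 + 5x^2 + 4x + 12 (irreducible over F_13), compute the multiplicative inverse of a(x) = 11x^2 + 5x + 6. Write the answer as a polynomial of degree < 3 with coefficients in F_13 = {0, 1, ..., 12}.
a(x)^(-1) ≡ x^2 + 2 (mod f(x))

Since f is irreducible over F_13, F_13[x]/(f) is a field and a(x) ≠ 0 has an inverse. Apply the extended Euclidean algorithm to f(x) and a(x) in F_13[x]: f(x) = (6x + 6)·a(x) + (3x + 2);  a(x) = (8x + 5)·(3x + 2) + (9). The last nonzero remainder is the constant 9 = gcd(f, a) in F_13. Back-substituting through the division chain expresses 9 = s(x)·a(x) + t(x)·f(x) with s(x) ≡ 9x^2 + 5 (mod f), so (9x^2 + 5)·a(x) ≡ 9 (mod f). Multiplying by 9^(-1) ≡ 3 in F_13 gives a(x)^(-1) ≡ 3·(9x^2 + 5) ≡ x^2 + 2 (mod f). Check: (11x^2 + 5x + 6)·(x^2 + 2) = 11x^4 + 5x^3 + 2x^2 + 10x + 12 ≡ 1 (mod x^3 + 5x^2 + 4x + 12).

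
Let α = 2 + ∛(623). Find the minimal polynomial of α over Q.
m_α(x) = x^3 - 6x^2 + 12x - 631

Set β = α - 2 = ∛(623), so β^3 = 623. Then (α - 2)^3 - 623 = 0, i.e. α is a root of g(x) = (x - 2)^3 - 623 = x^3 - 6x^2 + 12x - 631. Since g(x) = h(x - 2) where h(x) = x^3 - 623, and h is irreducible over Q (because 623 is not a perfect cube, so h has no rational root, and a monic cubic with no rational root is irreducible), g is also irreducible (irreducibility is preserved under the substitution x → x - 2). Hence m_α(x) = x^3 - 6x^2 + 12x - 631.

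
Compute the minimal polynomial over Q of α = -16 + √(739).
m_α(x) = x^2 + 32x - 483

From α + 16 = √(739), squaring gives (α + 16)^2 = 739, i.e. α^2 + 32α + 256 = 739, so α^2 + 32α - 483 = 0. The discriminant of x^2 + 32x - 483 is (32)^2 - 4·(-483) = 1024 + 1932 = 2956, and 4·(739) is not a perfect square in Q since 739 is squarefree and ≠ 1. Hence x^2 + 32x - 483 is irreducible over Q and is the minimal polynomial of α.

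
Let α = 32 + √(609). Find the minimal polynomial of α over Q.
m_α(x) = x^2 - 64x + 415

From α - 32 = √(609), squaring gives (α - 32)^2 = 609, i.e. α^2 - 64α + 1024 = 609, so α^2 - 64α + 415 = 0. The discriminant of x^2 - 64x + 415 is (-64)^2 - 4·(415) = 4096 - 1660 = 2436, and 4·(609) is not a perfect square in Q since 609 is squarefree and ≠ 1. Hence x^2 - 64x + 415 is irreducible over Q and is the minimal polynomial of α.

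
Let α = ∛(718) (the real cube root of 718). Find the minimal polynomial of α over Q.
m_α(x) = x^3 - 718

α satisfies α^3 = 718, so x^3 - 718 annihilates α. By the rational root test, a rational root p/q (in lowest terms) of x^3 - 718 would satisfy p^3 = 718 q^3, forcing q = 1 and p^3 = 718; but 718 is not a perfect cube, contradiction. A monic cubic over Q with no rational root is irreducible (any nontrivial factorization would include a linear factor). Hence x^3 - 718 is the minimal polynomial of α, and in particular [Q(α):Q] = 3.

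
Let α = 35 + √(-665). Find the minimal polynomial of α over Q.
m_α(x) = x^2 - 70x + 1890

From α - 35 = √(-665), squaring gives (α - 35)^2 = -665, i.e. α^2 - 70α + 1225 = -665, so α^2 - 70α + 1890 = 0. The discriminant of x^2 - 70x + 1890 is (-70)^2 - 4·(1890) = 4900 - 7560 = -2660, and 4·(-665) is not a perfect square in Q since -665 is squarefree and ≠ 1. Hence x^2 - 70x + 1890 is irreducible over Q and is the minimal polynomial of α.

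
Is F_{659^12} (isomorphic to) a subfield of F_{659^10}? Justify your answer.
No: F_{659^12} is not a subfield of F_{659^10}

F_{p^m} embeds in F_{p^n} iff m | n. Here 12 ∤ 10 (since 10 = 0·12 + 10 with remainder 10 ≠ 0), so F_{659^12} is not a subfield of F_{659^10}. Equivalently: if it were, the tower law would give 12 = [F_{659^12}:F_659] dividing [F_{659^10}:F_659] = 10, contradiction.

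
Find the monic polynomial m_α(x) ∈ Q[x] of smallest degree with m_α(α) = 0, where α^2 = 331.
m_α(x) = x^2 - 331

α satisfies α^2 - 331 = 0, so x^2 - 331 annihilates α. Since d = 331 is squarefree and ≠ 1, it is not a perfect square in Q, so x^2 - 331 has no rational root and is therefore irreducible over Q (a degree-2 polynomial over a field is irreducible iff it has no root). Hence m_α(x) = x^2 - 331.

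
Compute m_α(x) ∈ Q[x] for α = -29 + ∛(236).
m_α(x) = x^3 + 87x^2 + 2523x + 24153

Set β = α + 29 = ∛(236), so β^3 = 236. Then (α + 29)^3 - 236 = 0, i.e. α is a root of g(x) = (x + 29)^3 - 236 = x^3 + 87x^2 + 2523x + 24153. Since g(x) = h(x + 29) where h(x) = x^3 - 236, and h is irreducible over Q (because 236 is not a perfect cube, so h has no rational root, and a monic cubic with no rational root is irreducible), g is also irreducible (irreducibility is preserved under the substitution x → x + 29). Hence m_α(x) = x^3 + 87x^2 + 2523x + 24153.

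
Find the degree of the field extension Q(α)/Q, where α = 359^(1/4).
[Q(α):Q] = 4

α is a root of x^4 - 359. By Eisenstein's criterion at the prime p = 359 (which divides the constant term 359 but p^2 = 128881 does not, since 359 is squarefree), x^4 - 359 is irreducible over Q. Hence [Q(α):Q] = 4.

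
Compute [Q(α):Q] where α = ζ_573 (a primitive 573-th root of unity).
[Q(α):Q] = 380

The minimal polynomial of ζ_573 over Q is the 573-th cyclotomic polynomial Φ_573(x), which is irreducible over Q and has degree φ(573) = 380. Hence [Q(α):Q] = φ(573) = 380.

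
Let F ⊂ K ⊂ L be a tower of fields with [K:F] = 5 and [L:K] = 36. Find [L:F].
[L:F] = 180

The tower law says that for any tower of field extensions F ⊂ K ⊂ L with finite degrees, [L:F] = [L:K] · [K:F]. Here this gives [L:F] = 36 · 5 = 180.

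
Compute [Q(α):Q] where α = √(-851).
[Q(α):Q] = 2

[Q(α):Q] equals the degree of the minimal polynomial of α. Here α^2 = -851 and x^2 + 851 is irreducible (d = -851 is squarefree, ≠ 1, hence not a square), so deg(m_α) = 2. Thus [Q(α):Q] = 2.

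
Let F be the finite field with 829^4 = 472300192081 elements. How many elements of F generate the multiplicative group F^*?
There are φ(472300192080) = 105517547520 primitive elements

F_q^* is cyclic of order q - 1 = 472300192080. A cyclic group of order m has exactly φ(m) generators. Here m = 472300192080 = 2^4 · 3^2 · 5 · 17^2 · 23 · 29 · 41 · 83, so the number of primitive elements is φ(472300192080) = 105517547520.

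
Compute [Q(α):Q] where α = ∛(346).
[Q(α):Q] = 3

The minimal polynomial of α is x^3 - 346, irreducible over Q since 346 is not a perfect cube (so x^3 - 346 has no rational root). Hence [Q(α):Q] = deg(m_α) = 3.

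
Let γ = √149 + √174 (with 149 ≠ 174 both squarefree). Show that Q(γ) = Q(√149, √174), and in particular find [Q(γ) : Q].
[Q(γ) : Q] = 4 (equivalently, Q(γ) = Q(√149, √174))

Obviously Q(γ) ⊆ Q(√149, √174), and [Q(√149, √174):Q] = 4 (since 149, 174 are distinct squarefree integers > 1 with 25926 not a perfect square). To show equality we compute the minimal polynomial of γ. From γ = √149 + √174: γ^2 = 149 + 2√(25926) + 174 = 323 + 2√(25926), so γ^2 - 323 = 2√(25926); squaring, (γ^2 - 323)^2 = 4·25926, i.e. γ^4 - 646γ^2 + 104329 - 103704 = 0, i.e. γ^4 - 646γ^2 + 625 = 0. So γ is a root of x^4 - 646x^2 + 625. This polynomial is irreducible over Q: it has no rational root (each ±√149 ± √174 is irrational), and any factorization into two quadratics over Q would force √(25926) ∈ Q (pairing opposite roots) or √149, √174 ∈ Q (other pairings), all impossible. Hence [Q(γ):Q] = 4 = [Q(√149, √174):Q], so Q(γ) = Q(√149, √174).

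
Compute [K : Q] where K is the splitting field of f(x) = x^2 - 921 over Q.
[K : Q] = 2

f(x) = x^2 - 921 factors as (x - √921)(x + √921). The splitting field is K = Q(√921). Since 921 is squarefree and > 1, it is not a perfect square, so x^2 - 921 is irreducible over Q and [Q(√921) : Q] = 2. Hence [K : Q] = 2.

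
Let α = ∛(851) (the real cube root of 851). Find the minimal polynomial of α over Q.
m_α(x) = x^3 - 851

α satisfies α^3 = 851, so x^3 - 851 annihilates α. By the rational root test, a rational root p/q (in lowest terms) of x^3 - 851 would satisfy p^3 = 851 q^3, forcing q = 1 and p^3 = 851; but 851 is not a perfect cube, contradiction. A monic cubic over Q with no rational root is irreducible (any nontrivial factorization would include a linear factor). Hence x^3 - 851 is the minimal polynomial of α, and in particular [Q(α):Q] = 3.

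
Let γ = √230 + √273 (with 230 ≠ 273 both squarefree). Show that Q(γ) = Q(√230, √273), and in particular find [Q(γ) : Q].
[Q(γ) : Q] = 4 (equivalently, Q(γ) = Q(√230, √273))

Obviously Q(γ) ⊆ Q(√230, √273), and [Q(√230, √273):Q] = 4 (since 230, 273 are distinct squarefree integers > 1 with 62790 not a perfect square). To show equality we compute the minimal polynomial of γ. From γ = √230 + √273: γ^2 = 230 + 2√(62790) + 273 = 503 + 2√(62790), so γ^2 - 503 = 2√(62790); squaring, (γ^2 - 503)^2 = 4·62790, i.e. γ^4 - 1006γ^2 + 253009 - 251160 = 0, i.e. γ^4 - 1006γ^2 + 1849 = 0. So γ is a root of x^4 - 1006x^2 + 1849. This polynomial is irreducible over Q: it has no rational root (each ±√230 ± √273 is irrational), and any factorization into two quadratics over Q would force √(62790) ∈ Q (pairing opposite roots) or √230, √273 ∈ Q (other pairings), all impossible. Hence [Q(γ):Q] = 4 = [Q(√230, √273):Q], so Q(γ) = Q(√230, √273).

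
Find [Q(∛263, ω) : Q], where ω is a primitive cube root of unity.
[Q(∛263, ω) : Q] = 6

[Q(∛263):Q] = 3 (min poly x^3 - 263, irreducible since 263 is not a perfect cube). [Q(ω):Q] = 2 (min poly x^2 + x + 1). Since Q(∛263) ⊂ R and ω ∉ R, we have ω ∉ Q(∛263), so x^2 + x + 1 remains irreducible over Q(∛263) and [Q(∛263, ω) : Q(∛263)] = 2. By the tower law, [Q(∛263, ω) : Q] = 3 · 2 = 6. (In fact Q(∛263, ω) is the splitting field of x^3 - 263 over Q.)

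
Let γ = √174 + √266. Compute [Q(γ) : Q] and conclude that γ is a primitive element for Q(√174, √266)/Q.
[Q(γ) : Q] = 4 (equivalently, Q(γ) = Q(√174, √266))

Obviously Q(γ) ⊆ Q(√174, √266), and [Q(√174, √266):Q] = 4 (since 174, 266 are distinct squarefree integers > 1 with 46284 not a perfect square). To show equality we compute the minimal polynomial of γ. From γ = √174 + √266: γ^2 = 174 + 2√(46284) + 266 = 440 + 2√(46284), so γ^2 - 440 = 2√(46284); squaring, (γ^2 - 440)^2 = 4·46284, i.e. γ^4 - 880γ^2 + 193600 - 185136 = 0, i.e. γ^4 - 880γ^2 + 8464 = 0. So γ is a root of x^4 - 880x^2 + 8464. This polynomial is irreducible over Q: it has no rational root (each ±√174 ± √266 is irrational), and any factorization into two quadratics over Q would force √(46284) ∈ Q (pairing opposite roots) or √174, √266 ∈ Q (other pairings), all impossible. Hence [Q(γ):Q] = 4 = [Q(√174, √266):Q], so Q(γ) = Q(√174, √266).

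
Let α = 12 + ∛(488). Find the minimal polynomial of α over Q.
m_α(x) = x^3 - 36x^2 + 432x - 2216

Set β = α - 12 = ∛(488), so β^3 = 488. Then (α - 12)^3 - 488 = 0, i.e. α is a root of g(x) = (x - 12)^3 - 488 = x^3 - 36x^2 + 432x - 2216. Since g(x) = h(x - 12) where h(x) = x^3 - 488, and h is irreducible over Q (because 488 is not a perfect cube, so h has no rational root, and a monic cubic with no rational root is irreducible), g is also irreducible (irreducibility is preserved under the substitution x → x - 12). Hence m_α(x) = x^3 - 36x^2 + 432x - 2216.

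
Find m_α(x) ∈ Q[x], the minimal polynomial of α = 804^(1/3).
m_α(x) = x^3 - 804

α satisfies α^3 = 804, so x^3 - 804 annihilates α. By the rational root test, a rational root p/q (in lowest terms) of x^3 - 804 would satisfy p^3 = 804 q^3, forcing q = 1 and p^3 = 804; but 804 is not a perfect cube, contradiction. A monic cubic over Q with no rational root is irreducible (any nontrivial factorization would include a linear factor). Hence x^3 - 804 is the minimal polynomial of α, and in particular [Q(α):Q] = 3.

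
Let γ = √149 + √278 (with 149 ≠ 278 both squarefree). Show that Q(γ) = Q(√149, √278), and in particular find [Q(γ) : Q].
[Q(γ) : Q] = 4 (equivalently, Q(γ) = Q(√149, √278))

Obviously Q(γ) ⊆ Q(√149, √278), and [Q(√149, √278):Q] = 4 (since 149, 278 are distinct squarefree integers > 1 with 41422 not a perfect square). To show equality we compute the minimal polynomial of γ. From γ = √149 + √278: γ^2 = 149 + 2√(41422) + 278 = 427 + 2√(41422), so γ^2 - 427 = 2√(41422); squaring, (γ^2 - 427)^2 = 4·41422, i.e. γ^4 - 854γ^2 + 182329 - 165688 = 0, i.e. γ^4 - 854γ^2 + 16641 = 0. So γ is a root of x^4 - 854x^2 + 16641. This polynomial is irreducible over Q: it has no rational root (each ±√149 ± √278 is irrational), and any factorization into two quadratics over Q would force √(41422) ∈ Q (pairing opposite roots) or √149, √278 ∈ Q (other pairings), all impossible. Hence [Q(γ):Q] = 4 = [Q(√149, √278):Q], so Q(γ) = Q(√149, √278).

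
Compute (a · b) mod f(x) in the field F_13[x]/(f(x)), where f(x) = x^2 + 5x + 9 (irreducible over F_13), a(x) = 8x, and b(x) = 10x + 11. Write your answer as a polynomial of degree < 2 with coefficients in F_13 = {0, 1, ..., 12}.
a · b ≡ 8 (mod f(x))

Multiply in F_13[x]: a(x)·b(x) = (8x)·(10x + 11) = 2x^2 + 10x. This has degree ≥ 2, so divide by f(x) over F_13: 2x^2 + 10x = (2)·(x^2 + 5x + 9) + (8). Hence a·b ≡ 8 (mod f). (F_13[x]/(f) is a field with 13^2 = 169 elements since f is irreducible of degree 2.)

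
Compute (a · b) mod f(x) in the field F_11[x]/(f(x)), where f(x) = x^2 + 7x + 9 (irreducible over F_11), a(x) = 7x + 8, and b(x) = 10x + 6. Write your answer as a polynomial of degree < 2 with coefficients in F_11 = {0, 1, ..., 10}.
a · b ≡ 6x + 1 (mod f(x))

Multiply in F_11[x]: a(x)·b(x) = (7x + 8)·(10x + 6) = 4x^2 + x + 4. This has degree ≥ 2, so divide by f(x) over F_11: 4x^2 + x + 4 = (4)·(x^2 + 7x + 9) + (6x + 1). Hence a·b ≡ 6x + 1 (mod f). (F_11[x]/(f) is a field with 11^2 = 121 elements since f is irreducible of degree 2.)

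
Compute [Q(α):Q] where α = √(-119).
[Q(α):Q] = 2

[Q(α):Q] equals the degree of the minimal polynomial of α. Here α^2 = -119 and x^2 + 119 is irreducible (d = -119 is squarefree, ≠ 1, hence not a square), so deg(m_α) = 2. Thus [Q(α):Q] = 2.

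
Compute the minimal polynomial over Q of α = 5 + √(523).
m_α(x) = x^2 - 10x - 498

From α - 5 = √(523), squaring gives (α - 5)^2 = 523, i.e. α^2 - 10α + 25 = 523, so α^2 - 10α - 498 = 0. The discriminant of x^2 - 10x - 498 is (-10)^2 - 4·(-498) = 100 + 1992 = 2092, and 4·(523) is not a perfect square in Q since 523 is squarefree and ≠ 1. Hence x^2 - 10x - 498 is irreducible over Q and is the minimal polynomial of α.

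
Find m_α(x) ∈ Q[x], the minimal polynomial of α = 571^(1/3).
m_α(x) = x^3 - 571

α satisfies α^3 = 571, so x^3 - 571 annihilates α. By the rational root test, a rational root p/q (in lowest terms) of x^3 - 571 would satisfy p^3 = 571 q^3, forcing q = 1 and p^3 = 571; but 571 is not a perfect cube, contradiction. A monic cubic over Q with no rational root is irreducible (any nontrivial factorization would include a linear factor). Hence x^3 - 571 is the minimal polynomial of α, and in particular [Q(α):Q] = 3.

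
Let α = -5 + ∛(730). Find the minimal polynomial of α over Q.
m_α(x) = x^3 + 15x^2 + 75x - 605

Set β = α + 5 = ∛(730), so β^3 = 730. Then (α + 5)^3 - 730 = 0, i.e. α is a root of g(x) = (x + 5)^3 - 730 = x^3 + 15x^2 + 75x - 605. Since g(x) = h(x + 5) where h(x) = x^3 - 730, and h is irreducible over Q (because 730 is not a perfect cube, so h has no rational root, and a monic cubic with no rational root is irreducible), g is also irreducible (irreducibility is preserved under the substitution x → x + 5). Hence m_α(x) = x^3 + 15x^2 + 75x - 605.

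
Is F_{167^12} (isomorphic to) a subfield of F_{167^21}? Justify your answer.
No: F_{167^12} is not a subfield of F_{167^21}

F_{p^m} embeds in F_{p^n} iff m | n. Here 12 ∤ 21 (since 21 = 1·12 + 9 with remainder 9 ≠ 0), so F_{167^12} is not a subfield of F_{167^21}. Equivalently: if it were, the tower law would give 12 = [F_{167^12}:F_167] dividing [F_{167^21}:F_167] = 21, contradiction.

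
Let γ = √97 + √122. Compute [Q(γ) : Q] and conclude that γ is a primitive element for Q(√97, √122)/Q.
[Q(γ) : Q] = 4 (equivalently, Q(γ) = Q(√97, √122))

Obviously Q(γ) ⊆ Q(√97, √122), and [Q(√97, √122):Q] = 4 (since 97, 122 are distinct squarefree integers > 1 with 11834 not a perfect square). To show equality we compute the minimal polynomial of γ. From γ = √97 + √122: γ^2 = 97 + 2√(11834) + 122 = 219 + 2√(11834), so γ^2 - 219 = 2√(11834); squaring, (γ^2 - 219)^2 = 4·11834, i.e. γ^4 - 438γ^2 + 47961 - 47336 = 0, i.e. γ^4 - 438γ^2 + 625 = 0. So γ is a root of x^4 - 438x^2 + 625. This polynomial is irreducible over Q: it has no rational root (each ±√97 ± √122 is irrational), and any factorization into two quadratics over Q would force √(11834) ∈ Q (pairing opposite roots) or √97, √122 ∈ Q (other pairings), all impossible. Hence [Q(γ):Q] = 4 = [Q(√97, √122):Q], so Q(γ) = Q(√97, √122).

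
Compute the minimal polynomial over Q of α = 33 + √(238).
m_α(x) = x^2 - 66x + 851

From α - 33 = √(238), squaring gives (α - 33)^2 = 238, i.e. α^2 - 66α + 1089 = 238, so α^2 - 66α + 851 = 0. The discriminant of x^2 - 66x + 851 is (-66)^2 - 4·(851) = 4356 - 3404 = 952, and 4·(238) is not a perfect square in Q since 238 is squarefree and ≠ 1. Hence x^2 - 66x + 851 is irreducible over Q and is the minimal polynomial of α.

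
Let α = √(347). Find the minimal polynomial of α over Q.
m_α(x) = x^2 - 347

α satisfies α^2 - 347 = 0, so x^2 - 347 annihilates α. Since d = 347 is squarefree and ≠ 1, it is not a perfect square in Q, so x^2 - 347 has no rational root and is therefore irreducible over Q (a degree-2 polynomial over a field is irreducible iff it has no root). Hence m_α(x) = x^2 - 347.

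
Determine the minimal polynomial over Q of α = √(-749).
m_α(x) = x^2 + 749

α satisfies α^2 + 749 = 0, so x^2 + 749 annihilates α. Since d = -749 is squarefree and ≠ 1, it is not a perfect square in Q, so x^2 + 749 has no rational root and is therefore irreducible over Q (a degree-2 polynomial over a field is irreducible iff it has no root). Hence m_α(x) = x^2 + 749.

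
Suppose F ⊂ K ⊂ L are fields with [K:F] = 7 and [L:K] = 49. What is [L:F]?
[L:F] = 343

The tower law says that for any tower of field extensions F ⊂ K ⊂ L with finite degrees, [L:F] = [L:K] · [K:F]. Here this gives [L:F] = 49 · 7 = 343.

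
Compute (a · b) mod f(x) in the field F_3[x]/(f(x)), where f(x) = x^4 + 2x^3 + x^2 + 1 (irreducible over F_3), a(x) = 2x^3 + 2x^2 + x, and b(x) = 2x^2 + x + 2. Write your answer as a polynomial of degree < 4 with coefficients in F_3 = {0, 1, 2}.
a · b ≡ 2x^3 + x^2 + x + 2 (mod f(x))

Multiply in F_3[x]: a(x)·b(x) = (2x^3 + 2x^2 + x)·(2x^2 + x + 2) = x^5 + 2x^3 + 2x^2 + 2x. This has degree ≥ 4, so divide by f(x) over F_3: x^5 + 2x^3 + 2x^2 + 2x = (x + 1)·(x^4 + 2x^3 + x^2 + 1) + (2x^3 + x^2 + x + 2). Hence a·b ≡ 2x^3 + x^2 + x + 2 (mod f). (F_3[x]/(f) is a field with 3^4 = 81 elements since f is irreducible of degree 4.)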